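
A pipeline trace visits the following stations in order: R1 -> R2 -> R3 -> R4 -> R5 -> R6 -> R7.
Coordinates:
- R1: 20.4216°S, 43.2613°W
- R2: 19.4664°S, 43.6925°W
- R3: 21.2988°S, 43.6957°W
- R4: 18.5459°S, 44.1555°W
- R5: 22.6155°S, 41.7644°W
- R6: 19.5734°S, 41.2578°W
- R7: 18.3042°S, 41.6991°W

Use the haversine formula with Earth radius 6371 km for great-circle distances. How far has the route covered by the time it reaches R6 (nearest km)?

Leg distances:
R1→R2: 115.4 km  (cumulative 115.4 km)
R2→R3: 203.8 km  (cumulative 319.1 km)
R3→R4: 309.9 km  (cumulative 629.0 km)
R4→R5: 516.4 km  (cumulative 1145.4 km)
R5→R6: 342.3 km  (cumulative 1487.7 km)
Cumulative distance at R6 ≈ 1488 km.

1488 km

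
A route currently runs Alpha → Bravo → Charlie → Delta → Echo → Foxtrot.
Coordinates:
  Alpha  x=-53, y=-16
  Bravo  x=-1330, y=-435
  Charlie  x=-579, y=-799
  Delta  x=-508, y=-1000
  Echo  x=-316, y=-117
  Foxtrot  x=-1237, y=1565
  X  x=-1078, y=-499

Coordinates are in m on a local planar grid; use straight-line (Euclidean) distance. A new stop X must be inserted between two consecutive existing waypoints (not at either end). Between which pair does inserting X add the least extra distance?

between Bravo and Charlie

Added distance for inserting X between each consecutive pair:
Alpha–Bravo: 49.1 m
Bravo–Charlie: 7.7 m
Charlie–Delta: 1127.9 m
Delta–Echo: 707.6 m
Echo–Foxtrot: 1004.9 m
Smallest added distance is 7.7 m, inserting between Bravo and Charlie.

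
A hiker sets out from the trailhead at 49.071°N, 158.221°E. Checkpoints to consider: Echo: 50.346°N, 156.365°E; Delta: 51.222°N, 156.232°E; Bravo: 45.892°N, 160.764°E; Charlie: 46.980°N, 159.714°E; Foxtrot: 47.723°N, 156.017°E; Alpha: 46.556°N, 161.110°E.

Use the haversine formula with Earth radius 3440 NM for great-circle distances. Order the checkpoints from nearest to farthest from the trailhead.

Echo, Foxtrot, Charlie, Delta, Alpha, Bravo

Distance from the trailhead at 49.071°N, 158.221°E to each:
Echo 50.346°N, 156.365°E: 105.1 NM
Foxtrot 47.723°N, 156.017°E: 119.4 NM
Charlie 46.980°N, 159.714°E: 139.1 NM
Delta 51.222°N, 156.232°E: 150.1 NM
Alpha 46.556°N, 161.110°E: 190.7 NM
Bravo 45.892°N, 160.764°E: 216.9 NM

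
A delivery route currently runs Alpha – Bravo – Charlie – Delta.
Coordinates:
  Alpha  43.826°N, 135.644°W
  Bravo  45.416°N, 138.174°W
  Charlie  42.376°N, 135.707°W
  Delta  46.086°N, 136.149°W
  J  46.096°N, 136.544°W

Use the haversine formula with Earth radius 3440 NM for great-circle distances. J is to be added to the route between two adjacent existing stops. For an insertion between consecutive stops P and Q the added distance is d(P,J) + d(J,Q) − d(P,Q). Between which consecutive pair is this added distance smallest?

between Charlie and Delta

Added distance for inserting J between each consecutive pair:
Alpha–Bravo: 76.9 NM
Bravo–Charlie: 94.4 NM
Charlie–Delta: 19.1 NM
Smallest added distance is 19.1 NM, inserting between Charlie and Delta.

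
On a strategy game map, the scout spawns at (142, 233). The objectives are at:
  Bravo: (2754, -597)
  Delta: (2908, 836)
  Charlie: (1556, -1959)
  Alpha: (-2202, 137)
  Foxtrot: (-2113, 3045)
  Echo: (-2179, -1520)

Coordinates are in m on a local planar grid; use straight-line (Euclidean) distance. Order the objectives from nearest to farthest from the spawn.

Alpha, Charlie, Bravo, Delta, Echo, Foxtrot

Computing each straight-line distance from (142, 233):
Alpha (-2202, 137): 2346.0 m
Charlie (1556, -1959): 2608.5 m
Bravo (2754, -597): 2740.7 m
Delta (2908, 836): 2831.0 m
Echo (-2179, -1520): 2908.6 m
Foxtrot (-2113, 3045): 3604.5 m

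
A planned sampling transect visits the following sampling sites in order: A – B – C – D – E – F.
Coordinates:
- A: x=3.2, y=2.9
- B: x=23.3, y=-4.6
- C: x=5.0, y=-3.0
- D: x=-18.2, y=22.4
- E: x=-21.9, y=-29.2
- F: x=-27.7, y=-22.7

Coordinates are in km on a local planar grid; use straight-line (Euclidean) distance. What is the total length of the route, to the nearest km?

Leg distances:
A→B: 21.5 km  (cumulative 21.5 km)
B→C: 18.4 km  (cumulative 39.8 km)
C→D: 34.4 km  (cumulative 74.2 km)
D→E: 51.7 km  (cumulative 126.0 km)
E→F: 8.7 km  (cumulative 134.7 km)
Total route length ≈ 135 km.

135 km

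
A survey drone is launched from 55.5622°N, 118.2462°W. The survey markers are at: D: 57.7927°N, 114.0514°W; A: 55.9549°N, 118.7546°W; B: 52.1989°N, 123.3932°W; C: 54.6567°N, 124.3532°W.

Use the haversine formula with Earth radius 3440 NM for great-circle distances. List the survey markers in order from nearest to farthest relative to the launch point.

A, D, C, B

Distance from the launch point at 55.5622°N, 118.2462°W to each:
A 55.9549°N, 118.7546°W: 29.2 NM
D 57.7927°N, 114.0514°W: 192.5 NM
C 54.6567°N, 124.3532°W: 216.6 NM
B 52.1989°N, 123.3932°W: 271.8 NM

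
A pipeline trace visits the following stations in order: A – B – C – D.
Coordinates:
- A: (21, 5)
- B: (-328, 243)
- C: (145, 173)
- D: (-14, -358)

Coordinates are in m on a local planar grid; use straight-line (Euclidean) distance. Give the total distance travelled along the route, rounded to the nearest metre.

1455 m

Leg distances:
A→B: 422.4 m  (cumulative 422.4 m)
B→C: 478.2 m  (cumulative 900.6 m)
C→D: 554.3 m  (cumulative 1454.9 m)
Total route length ≈ 1455 m.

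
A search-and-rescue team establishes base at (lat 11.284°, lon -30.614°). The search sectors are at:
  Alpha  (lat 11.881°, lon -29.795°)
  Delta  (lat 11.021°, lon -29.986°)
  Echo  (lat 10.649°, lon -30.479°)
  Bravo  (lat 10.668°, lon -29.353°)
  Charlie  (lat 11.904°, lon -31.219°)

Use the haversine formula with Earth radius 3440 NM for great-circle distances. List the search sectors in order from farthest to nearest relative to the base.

Bravo, Alpha, Charlie, Delta, Echo

Distance from the base at (lat 11.284°, lon -30.614°) to each:
Bravo (lat 10.668°, lon -29.353°): 83.0 NM
Alpha (lat 11.881°, lon -29.795°): 60.0 NM
Charlie (lat 11.904°, lon -31.219°): 51.5 NM
Delta (lat 11.021°, lon -29.986°): 40.2 NM
Echo (lat 10.649°, lon -30.479°): 38.9 NM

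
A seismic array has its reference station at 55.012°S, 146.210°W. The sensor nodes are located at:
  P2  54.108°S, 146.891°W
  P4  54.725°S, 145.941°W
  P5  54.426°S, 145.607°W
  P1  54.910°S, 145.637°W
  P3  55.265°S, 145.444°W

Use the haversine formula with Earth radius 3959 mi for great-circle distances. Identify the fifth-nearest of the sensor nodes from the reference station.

P2

Distances from the reference station (55.012°S, 146.210°W):
P4: 22.5 mi
P1: 23.8 mi
P3: 34.9 mi
P5: 47.1 mi
P2: 68.2 mi
The fifth-nearest is P2 at 68.2 mi.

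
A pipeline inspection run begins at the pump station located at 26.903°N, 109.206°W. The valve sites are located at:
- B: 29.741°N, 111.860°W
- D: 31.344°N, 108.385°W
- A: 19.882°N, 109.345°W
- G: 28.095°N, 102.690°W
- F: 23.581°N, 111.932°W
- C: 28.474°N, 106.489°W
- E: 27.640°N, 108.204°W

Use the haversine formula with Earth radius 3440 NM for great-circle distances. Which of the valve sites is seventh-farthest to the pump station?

Distance to each, sorted:
A: 421.6 NM
G: 354.3 NM
D: 270.1 NM
F: 248.4 NM
B: 220.7 NM
C: 172.5 NM
E: 69.4 NM
The seventh-farthest is E at 69.4 NM.

E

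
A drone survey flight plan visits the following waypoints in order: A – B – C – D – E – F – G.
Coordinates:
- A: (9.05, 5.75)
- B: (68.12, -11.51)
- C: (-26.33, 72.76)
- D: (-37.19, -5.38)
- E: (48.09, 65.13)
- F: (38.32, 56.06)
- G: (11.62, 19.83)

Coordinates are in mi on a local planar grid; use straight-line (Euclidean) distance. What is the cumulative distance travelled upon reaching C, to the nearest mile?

Leg distances:
A→B: 61.5 mi  (cumulative 61.5 mi)
B→C: 126.6 mi  (cumulative 188.1 mi)
Cumulative distance at C ≈ 188 mi.

188 mi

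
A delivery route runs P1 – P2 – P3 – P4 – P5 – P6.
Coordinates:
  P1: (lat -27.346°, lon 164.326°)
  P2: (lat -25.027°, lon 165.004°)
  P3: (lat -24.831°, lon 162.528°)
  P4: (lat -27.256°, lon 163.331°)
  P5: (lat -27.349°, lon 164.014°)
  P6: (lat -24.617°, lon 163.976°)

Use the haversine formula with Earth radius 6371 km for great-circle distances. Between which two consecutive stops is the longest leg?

P5–P6

Leg distances:
P1→P2: 266.6 km
P2→P3: 250.6 km
P3→P4: 281.3 km
P4→P5: 68.3 km
P5→P6: 303.8 km
The longest leg is P5–P6 at 303.8 km.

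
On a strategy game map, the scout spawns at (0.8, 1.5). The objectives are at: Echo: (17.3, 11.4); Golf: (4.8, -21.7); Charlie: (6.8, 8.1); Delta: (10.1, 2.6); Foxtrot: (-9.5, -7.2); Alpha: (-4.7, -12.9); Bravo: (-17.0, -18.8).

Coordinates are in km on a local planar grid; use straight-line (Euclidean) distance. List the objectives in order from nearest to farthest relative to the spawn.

Distances from the spawn:
Charlie (6.8, 8.1): 8.9 km
Delta (10.1, 2.6): 9.4 km
Foxtrot (-9.5, -7.2): 13.5 km
Alpha (-4.7, -12.9): 15.4 km
Echo (17.3, 11.4): 19.2 km
Golf (4.8, -21.7): 23.5 km
Bravo (-17.0, -18.8): 27.0 km

Charlie, Delta, Foxtrot, Alpha, Echo, Golf, Bravo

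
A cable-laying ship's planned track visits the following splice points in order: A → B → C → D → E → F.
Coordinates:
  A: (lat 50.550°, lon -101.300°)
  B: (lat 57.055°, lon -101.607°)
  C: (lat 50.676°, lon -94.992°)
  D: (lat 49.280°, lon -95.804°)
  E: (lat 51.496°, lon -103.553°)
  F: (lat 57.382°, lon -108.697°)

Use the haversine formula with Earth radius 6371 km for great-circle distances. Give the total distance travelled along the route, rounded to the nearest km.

Leg distances:
A→B: 723.6 km  (cumulative 723.6 km)
B→C: 830.6 km  (cumulative 1554.2 km)
C→D: 165.7 km  (cumulative 1719.9 km)
D→E: 601.7 km  (cumulative 2321.6 km)
E→F: 733.7 km  (cumulative 3055.3 km)
Total route length ≈ 3055 km.

3055 km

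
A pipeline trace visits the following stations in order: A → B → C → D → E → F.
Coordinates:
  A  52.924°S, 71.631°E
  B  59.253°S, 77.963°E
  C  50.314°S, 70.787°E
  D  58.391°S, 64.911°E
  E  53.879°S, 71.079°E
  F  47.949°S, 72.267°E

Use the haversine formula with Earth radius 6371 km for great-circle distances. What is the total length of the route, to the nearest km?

4168 km

Leg distances:
A→B: 805.2 km  (cumulative 805.2 km)
B→C: 1093.8 km  (cumulative 1899.0 km)
C→D: 974.6 km  (cumulative 2873.6 km)
D→E: 630.2 km  (cumulative 3503.8 km)
E→F: 664.6 km  (cumulative 4168.4 km)
Total route length ≈ 4168 km.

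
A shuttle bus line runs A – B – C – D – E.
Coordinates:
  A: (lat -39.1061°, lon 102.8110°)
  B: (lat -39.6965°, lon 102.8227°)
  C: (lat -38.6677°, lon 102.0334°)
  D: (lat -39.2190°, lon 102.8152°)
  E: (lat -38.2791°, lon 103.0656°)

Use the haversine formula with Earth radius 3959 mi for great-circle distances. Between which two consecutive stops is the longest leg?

B–C

Leg distances:
A→B: 40.8 mi
B→C: 82.7 mi
C→D: 56.7 mi
D→E: 66.3 mi
The longest leg is B–C at 82.7 mi.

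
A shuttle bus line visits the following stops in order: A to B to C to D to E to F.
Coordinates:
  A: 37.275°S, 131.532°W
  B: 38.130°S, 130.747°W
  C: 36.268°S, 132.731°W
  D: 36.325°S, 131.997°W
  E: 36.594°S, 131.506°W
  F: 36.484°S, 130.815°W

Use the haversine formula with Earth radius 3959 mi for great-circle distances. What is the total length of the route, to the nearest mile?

355 mi

Leg distances:
A→B: 73.0 mi  (cumulative 73.0 mi)
B→C: 168.7 mi  (cumulative 241.8 mi)
C→D: 41.1 mi  (cumulative 282.8 mi)
D→E: 33.0 mi  (cumulative 315.8 mi)
E→F: 39.1 mi  (cumulative 355.0 mi)
Total route length ≈ 355 mi.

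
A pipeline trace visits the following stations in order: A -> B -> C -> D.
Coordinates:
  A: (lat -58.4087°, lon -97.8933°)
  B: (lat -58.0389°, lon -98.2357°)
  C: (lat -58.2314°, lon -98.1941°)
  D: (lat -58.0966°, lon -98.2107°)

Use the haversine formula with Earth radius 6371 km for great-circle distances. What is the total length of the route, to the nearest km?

Leg distances:
A→B: 45.7 km  (cumulative 45.7 km)
B→C: 21.5 km  (cumulative 67.3 km)
C→D: 15.0 km  (cumulative 82.3 km)
Total route length ≈ 82 km.

82 km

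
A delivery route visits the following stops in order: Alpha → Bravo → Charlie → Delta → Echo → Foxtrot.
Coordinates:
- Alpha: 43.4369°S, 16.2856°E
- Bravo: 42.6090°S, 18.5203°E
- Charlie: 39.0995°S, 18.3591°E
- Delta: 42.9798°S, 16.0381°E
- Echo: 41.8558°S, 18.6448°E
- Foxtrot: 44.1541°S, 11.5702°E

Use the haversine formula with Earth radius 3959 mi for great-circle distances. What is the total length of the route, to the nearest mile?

Leg distances:
Alpha→Bravo: 126.5 mi  (cumulative 126.5 mi)
Bravo→Charlie: 242.6 mi  (cumulative 369.2 mi)
Charlie→Delta: 294.1 mi  (cumulative 663.3 mi)
Delta→Echo: 154.0 mi  (cumulative 817.3 mi)
Echo→Foxtrot: 391.0 mi  (cumulative 1208.3 mi)
Total route length ≈ 1208 mi.

1208 mi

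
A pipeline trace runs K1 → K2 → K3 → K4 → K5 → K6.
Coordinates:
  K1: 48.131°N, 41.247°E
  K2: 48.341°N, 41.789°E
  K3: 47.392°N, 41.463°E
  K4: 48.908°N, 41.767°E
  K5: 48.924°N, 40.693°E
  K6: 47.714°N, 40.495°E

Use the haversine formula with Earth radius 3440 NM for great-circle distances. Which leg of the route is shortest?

Leg distances:
K1→K2: 25.1 NM
K2→K3: 58.5 NM
K3→K4: 91.8 NM
K4→K5: 42.4 NM
K5→K6: 73.1 NM
The shortest leg is K1–K2 at 25.1 NM.

K1–K2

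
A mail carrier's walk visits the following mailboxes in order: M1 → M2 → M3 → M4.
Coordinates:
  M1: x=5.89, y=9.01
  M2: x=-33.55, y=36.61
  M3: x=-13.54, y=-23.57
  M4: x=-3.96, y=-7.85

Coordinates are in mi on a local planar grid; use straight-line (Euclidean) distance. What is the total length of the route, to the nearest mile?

Leg distances:
M1→M2: 48.1 mi  (cumulative 48.1 mi)
M2→M3: 63.4 mi  (cumulative 111.6 mi)
M3→M4: 18.4 mi  (cumulative 130.0 mi)
Total route length ≈ 130 mi.

130 mi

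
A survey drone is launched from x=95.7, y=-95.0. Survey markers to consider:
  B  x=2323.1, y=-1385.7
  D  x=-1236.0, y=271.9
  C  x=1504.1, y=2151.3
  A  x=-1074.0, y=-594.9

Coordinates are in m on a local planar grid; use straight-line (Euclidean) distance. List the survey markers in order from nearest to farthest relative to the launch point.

A, D, B, C

Distances from the launch point:
A x=-1074.0, y=-594.9: 1272.0 m
D x=-1236.0, y=271.9: 1381.3 m
B x=2323.1, y=-1385.7: 2574.3 m
C x=1504.1, y=2151.3: 2651.3 m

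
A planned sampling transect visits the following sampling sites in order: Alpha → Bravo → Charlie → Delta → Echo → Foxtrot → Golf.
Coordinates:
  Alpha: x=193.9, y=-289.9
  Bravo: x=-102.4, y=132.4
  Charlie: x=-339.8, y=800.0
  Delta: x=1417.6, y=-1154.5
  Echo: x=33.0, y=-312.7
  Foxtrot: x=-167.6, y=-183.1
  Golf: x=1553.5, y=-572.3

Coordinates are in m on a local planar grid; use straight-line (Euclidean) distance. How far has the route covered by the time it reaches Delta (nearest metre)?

Leg distances:
Alpha→Bravo: 515.9 m  (cumulative 515.9 m)
Bravo→Charlie: 708.6 m  (cumulative 1224.4 m)
Charlie→Delta: 2628.4 m  (cumulative 3852.8 m)
Cumulative distance at Delta ≈ 3853 m.

3853 m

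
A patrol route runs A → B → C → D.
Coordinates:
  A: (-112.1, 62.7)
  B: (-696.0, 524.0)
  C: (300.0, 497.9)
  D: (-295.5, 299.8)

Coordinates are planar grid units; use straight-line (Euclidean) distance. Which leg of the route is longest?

Leg distances:
A→B: 744.1
B→C: 996.3
C→D: 627.6
The longest leg is B–C at 996.3.

B–C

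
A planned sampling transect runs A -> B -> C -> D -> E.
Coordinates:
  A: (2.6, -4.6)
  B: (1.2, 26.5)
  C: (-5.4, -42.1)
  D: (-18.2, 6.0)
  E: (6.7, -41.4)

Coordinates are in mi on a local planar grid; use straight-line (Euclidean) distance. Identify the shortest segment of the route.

A–B

Leg distances:
A→B: 31.1 mi
B→C: 68.9 mi
C→D: 49.8 mi
D→E: 53.5 mi
The shortest leg is A–B at 31.1 mi.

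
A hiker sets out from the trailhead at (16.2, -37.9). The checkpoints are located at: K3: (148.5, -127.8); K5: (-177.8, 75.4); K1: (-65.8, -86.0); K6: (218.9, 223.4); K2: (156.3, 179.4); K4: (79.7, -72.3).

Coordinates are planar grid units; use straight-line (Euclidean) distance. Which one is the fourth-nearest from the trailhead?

K5

Distance to each, sorted:
K4: 72.2
K1: 95.1
K3: 160.0
K5: 224.7
K2: 258.5
K6: 330.7
The fourth-nearest is K5 at 224.7.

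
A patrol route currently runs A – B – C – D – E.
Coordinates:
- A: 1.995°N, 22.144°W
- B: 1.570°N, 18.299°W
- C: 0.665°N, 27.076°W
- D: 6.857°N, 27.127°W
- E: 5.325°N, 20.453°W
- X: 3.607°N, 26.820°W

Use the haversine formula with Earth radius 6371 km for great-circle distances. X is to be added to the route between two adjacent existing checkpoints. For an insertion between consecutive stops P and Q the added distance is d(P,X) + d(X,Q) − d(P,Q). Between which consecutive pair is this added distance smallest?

between C and D

Added distance for inserting X between each consecutive pair:
A–B: 1092.6 km
B–C: 320.6 km
C–D: 2.8 km
D–E: 336.9 km
Smallest added distance is 2.8 km, inserting between C and D.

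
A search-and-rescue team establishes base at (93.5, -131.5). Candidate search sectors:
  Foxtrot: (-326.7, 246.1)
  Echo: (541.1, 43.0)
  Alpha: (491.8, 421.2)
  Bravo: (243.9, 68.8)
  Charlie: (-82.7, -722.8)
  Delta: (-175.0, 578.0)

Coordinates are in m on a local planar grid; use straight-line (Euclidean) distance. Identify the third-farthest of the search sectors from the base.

Charlie

Distances from the base ((93.5, -131.5)):
Delta: 758.6 m
Alpha: 681.3 m
Charlie: 617.0 m
Foxtrot: 564.9 m
Echo: 480.4 m
Bravo: 250.5 m
The third-farthest is Charlie at 617.0 m.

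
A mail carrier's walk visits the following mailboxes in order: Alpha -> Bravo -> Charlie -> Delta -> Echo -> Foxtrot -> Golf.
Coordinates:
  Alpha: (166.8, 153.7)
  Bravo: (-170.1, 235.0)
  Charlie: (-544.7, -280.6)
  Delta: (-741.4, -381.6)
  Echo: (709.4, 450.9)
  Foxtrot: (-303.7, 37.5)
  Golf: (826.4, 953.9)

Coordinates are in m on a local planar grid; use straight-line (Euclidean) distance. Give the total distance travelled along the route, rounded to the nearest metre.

5427 m

Leg distances:
Alpha→Bravo: 346.6 m  (cumulative 346.6 m)
Bravo→Charlie: 637.3 m  (cumulative 983.9 m)
Charlie→Delta: 221.1 m  (cumulative 1205.0 m)
Delta→Echo: 1672.7 m  (cumulative 2877.7 m)
Echo→Foxtrot: 1094.2 m  (cumulative 3971.9 m)
Foxtrot→Golf: 1455.0 m  (cumulative 5426.8 m)
Total route length ≈ 5427 m.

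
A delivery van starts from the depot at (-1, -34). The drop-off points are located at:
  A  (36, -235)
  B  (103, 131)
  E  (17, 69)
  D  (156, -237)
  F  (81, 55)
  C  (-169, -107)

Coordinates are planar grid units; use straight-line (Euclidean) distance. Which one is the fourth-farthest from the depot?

Distances from the depot ((-1, -34)):
D: 256.6
A: 204.4
B: 195.0
C: 183.2
F: 121.0
E: 104.6
The fourth-farthest is C at 183.2.

C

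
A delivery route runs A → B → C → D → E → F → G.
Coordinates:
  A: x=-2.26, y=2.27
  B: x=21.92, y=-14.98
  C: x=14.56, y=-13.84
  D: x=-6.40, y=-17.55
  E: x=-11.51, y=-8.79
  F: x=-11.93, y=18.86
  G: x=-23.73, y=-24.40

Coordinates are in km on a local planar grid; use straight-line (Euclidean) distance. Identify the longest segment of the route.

F–G

Leg distances:
A→B: 29.7 km
B→C: 7.4 km
C→D: 21.3 km
D→E: 10.1 km
E→F: 27.7 km
F→G: 44.8 km
The longest leg is F–G at 44.8 km.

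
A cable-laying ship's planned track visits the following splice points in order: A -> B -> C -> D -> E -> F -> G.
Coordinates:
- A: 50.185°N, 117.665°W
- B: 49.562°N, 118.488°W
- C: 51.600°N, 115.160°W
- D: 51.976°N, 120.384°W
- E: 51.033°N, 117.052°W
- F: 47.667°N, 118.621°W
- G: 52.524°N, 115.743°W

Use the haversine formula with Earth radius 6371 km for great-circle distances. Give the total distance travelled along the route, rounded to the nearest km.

Leg distances:
A→B: 91.0 km  (cumulative 91.0 km)
B→C: 326.4 km  (cumulative 417.4 km)
C→D: 361.7 km  (cumulative 779.0 km)
D→E: 253.3 km  (cumulative 1032.3 km)
E→F: 391.1 km  (cumulative 1423.5 km)
F→G: 577.7 km  (cumulative 2001.1 km)
Total route length ≈ 2001 km.

2001 km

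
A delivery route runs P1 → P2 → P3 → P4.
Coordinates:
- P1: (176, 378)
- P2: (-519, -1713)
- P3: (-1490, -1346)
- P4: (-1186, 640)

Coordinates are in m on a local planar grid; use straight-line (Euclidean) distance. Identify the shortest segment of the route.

Leg distances:
P1→P2: 2203.5 m
P2→P3: 1038.0 m
P3→P4: 2009.1 m
The shortest leg is P2–P3 at 1038.0 m.

P2–P3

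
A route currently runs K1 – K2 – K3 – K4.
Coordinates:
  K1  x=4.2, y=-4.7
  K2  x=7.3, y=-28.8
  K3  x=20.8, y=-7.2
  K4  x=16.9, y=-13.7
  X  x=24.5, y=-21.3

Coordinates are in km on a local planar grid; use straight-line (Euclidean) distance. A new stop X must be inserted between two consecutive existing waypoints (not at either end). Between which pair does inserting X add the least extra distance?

Added distance for inserting X between each consecutive pair:
K1–K2: 20.7 km
K2–K3: 7.9 km
K3–K4: 17.7 km
Smallest added distance is 7.9 km, inserting between K2 and K3.

between K2 and K3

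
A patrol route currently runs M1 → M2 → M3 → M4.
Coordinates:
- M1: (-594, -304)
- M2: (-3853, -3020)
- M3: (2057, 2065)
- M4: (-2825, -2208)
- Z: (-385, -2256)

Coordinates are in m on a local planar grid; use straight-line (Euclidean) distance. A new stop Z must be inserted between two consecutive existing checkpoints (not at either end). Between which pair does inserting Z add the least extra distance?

between M2 and M3

Added distance for inserting Z between each consecutive pair:
M1–M2: 1271.9 m
M2–M3: 718.0 m
M3–M4: 915.9 m
Smallest added distance is 718.0 m, inserting between M2 and M3.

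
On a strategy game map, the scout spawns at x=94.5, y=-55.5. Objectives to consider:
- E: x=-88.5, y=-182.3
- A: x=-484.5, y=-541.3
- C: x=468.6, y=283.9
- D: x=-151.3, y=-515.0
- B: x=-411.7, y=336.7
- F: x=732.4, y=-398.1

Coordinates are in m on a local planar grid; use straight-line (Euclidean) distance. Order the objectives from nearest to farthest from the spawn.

Distances from the spawn:
E x=-88.5, y=-182.3: 222.6 m
C x=468.6, y=283.9: 505.1 m
D x=-151.3, y=-515.0: 521.1 m
B x=-411.7, y=336.7: 640.4 m
F x=732.4, y=-398.1: 724.1 m
A x=-484.5, y=-541.3: 755.8 m

E, C, D, B, F, A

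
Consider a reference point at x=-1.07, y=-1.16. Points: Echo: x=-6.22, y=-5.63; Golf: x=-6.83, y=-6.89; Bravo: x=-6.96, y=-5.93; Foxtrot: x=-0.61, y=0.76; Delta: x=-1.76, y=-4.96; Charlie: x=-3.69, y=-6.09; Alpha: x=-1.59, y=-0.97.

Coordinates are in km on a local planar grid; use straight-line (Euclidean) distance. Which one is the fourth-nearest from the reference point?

Charlie

Distances from the reference point (x=-1.07, y=-1.16):
Alpha: 0.6 km
Foxtrot: 2.0 km
Delta: 3.9 km
Charlie: 5.6 km
Echo: 6.8 km
Bravo: 7.6 km
Golf: 8.1 km
The fourth-nearest is Charlie at 5.6 km.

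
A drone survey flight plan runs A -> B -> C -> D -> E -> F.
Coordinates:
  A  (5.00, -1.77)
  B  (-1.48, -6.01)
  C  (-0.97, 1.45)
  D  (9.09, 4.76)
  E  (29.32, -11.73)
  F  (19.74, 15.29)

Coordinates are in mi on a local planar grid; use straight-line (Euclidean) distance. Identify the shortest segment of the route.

Leg distances:
A→B: 7.7 mi
B→C: 7.5 mi
C→D: 10.6 mi
D→E: 26.1 mi
E→F: 28.7 mi
The shortest leg is B–C at 7.5 mi.

B–C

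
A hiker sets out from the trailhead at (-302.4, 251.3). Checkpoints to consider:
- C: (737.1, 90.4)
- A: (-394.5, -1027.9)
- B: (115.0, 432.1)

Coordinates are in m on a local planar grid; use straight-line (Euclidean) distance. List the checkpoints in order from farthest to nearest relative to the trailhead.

Distance from the trailhead at (-302.4, 251.3) to each:
A (-394.5, -1027.9): 1282.5 m
C (737.1, 90.4): 1051.9 m
B (115.0, 432.1): 454.9 m

A, C, B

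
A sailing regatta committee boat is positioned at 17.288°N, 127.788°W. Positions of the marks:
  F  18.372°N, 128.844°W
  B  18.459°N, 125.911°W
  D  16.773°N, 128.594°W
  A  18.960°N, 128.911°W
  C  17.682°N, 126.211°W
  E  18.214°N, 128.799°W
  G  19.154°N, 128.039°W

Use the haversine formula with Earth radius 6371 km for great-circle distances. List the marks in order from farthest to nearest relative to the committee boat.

B, A, G, C, F, E, D

Computing each great-circle distance from 17.288°N, 127.788°W:
B 18.459°N, 125.911°W: 237.5 km
A 18.960°N, 128.911°W: 220.6 km
G 19.154°N, 128.039°W: 209.2 km
C 17.682°N, 126.211°W: 172.9 km
F 18.372°N, 128.844°W: 164.4 km
E 18.214°N, 128.799°W: 148.5 km
D 16.773°N, 128.594°W: 103.1 km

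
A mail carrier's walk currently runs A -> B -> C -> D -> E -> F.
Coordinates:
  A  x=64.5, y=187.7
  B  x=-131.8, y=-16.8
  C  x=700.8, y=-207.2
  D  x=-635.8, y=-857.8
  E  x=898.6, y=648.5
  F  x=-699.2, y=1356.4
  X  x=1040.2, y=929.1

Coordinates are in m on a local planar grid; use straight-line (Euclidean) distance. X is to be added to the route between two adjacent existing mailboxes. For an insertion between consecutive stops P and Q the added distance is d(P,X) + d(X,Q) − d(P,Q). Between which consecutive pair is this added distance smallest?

Added distance for inserting X between each consecutive pair:
A–B: 2448.0 m
B–C: 1837.9 m
C–D: 2149.3 m
D–E: 614.0 m
E–F: 357.8 m
Smallest added distance is 357.8 m, inserting between E and F.

between E and F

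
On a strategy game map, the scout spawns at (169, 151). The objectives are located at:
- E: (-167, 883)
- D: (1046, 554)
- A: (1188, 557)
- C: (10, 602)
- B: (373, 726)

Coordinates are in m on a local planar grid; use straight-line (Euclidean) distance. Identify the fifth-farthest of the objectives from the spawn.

C

Distance to each, sorted:
A: 1096.9 m
D: 965.2 m
E: 805.4 m
B: 610.1 m
C: 478.2 m
The fifth-farthest is C at 478.2 m.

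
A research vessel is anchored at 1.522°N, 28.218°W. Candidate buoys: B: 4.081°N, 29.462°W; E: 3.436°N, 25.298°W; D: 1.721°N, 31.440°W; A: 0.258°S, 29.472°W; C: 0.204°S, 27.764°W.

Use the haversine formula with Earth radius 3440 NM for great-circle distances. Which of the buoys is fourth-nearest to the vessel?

D

Distance to each, sorted:
C: 107.2 NM
A: 130.7 NM
B: 170.8 NM
D: 193.7 NM
E: 209.5 NM
The fourth-nearest is D at 193.7 NM.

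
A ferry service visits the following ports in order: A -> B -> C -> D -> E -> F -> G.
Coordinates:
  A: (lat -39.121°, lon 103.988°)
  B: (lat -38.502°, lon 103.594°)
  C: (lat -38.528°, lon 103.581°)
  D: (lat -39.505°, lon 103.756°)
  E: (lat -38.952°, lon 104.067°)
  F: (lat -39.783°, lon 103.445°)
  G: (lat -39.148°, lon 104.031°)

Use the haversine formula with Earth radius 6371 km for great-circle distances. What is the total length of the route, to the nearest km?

Leg distances:
A→B: 76.8 km  (cumulative 76.8 km)
B→C: 3.1 km  (cumulative 79.9 km)
C→D: 109.7 km  (cumulative 189.6 km)
D→E: 67.1 km  (cumulative 256.7 km)
E→F: 106.8 km  (cumulative 363.4 km)
F→G: 86.7 km  (cumulative 450.1 km)
Total route length ≈ 450 km.

450 km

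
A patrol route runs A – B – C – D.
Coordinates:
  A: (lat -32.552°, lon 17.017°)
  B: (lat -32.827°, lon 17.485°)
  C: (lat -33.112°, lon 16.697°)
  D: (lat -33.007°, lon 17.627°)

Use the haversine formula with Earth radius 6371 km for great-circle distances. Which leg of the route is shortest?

A–B

Leg distances:
A→B: 53.4 km
B→C: 80.1 km
C→D: 87.5 km
The shortest leg is A–B at 53.4 km.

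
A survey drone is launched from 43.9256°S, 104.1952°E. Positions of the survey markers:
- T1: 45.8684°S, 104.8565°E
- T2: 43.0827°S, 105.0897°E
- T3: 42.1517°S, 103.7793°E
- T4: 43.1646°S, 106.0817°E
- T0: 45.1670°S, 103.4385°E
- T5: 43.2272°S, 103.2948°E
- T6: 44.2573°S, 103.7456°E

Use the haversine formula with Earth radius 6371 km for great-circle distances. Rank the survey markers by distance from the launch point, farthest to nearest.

Distances from the launch point:
T1 45.8684°S, 104.8565°E: 222.2 km
T3 42.1517°S, 103.7793°E: 200.1 km
T4 43.1646°S, 106.0817°E: 174.0 km
T0 45.1670°S, 103.4385°E: 150.5 km
T2 43.0827°S, 105.0897°E: 118.3 km
T5 43.2272°S, 103.2948°E: 106.3 km
T6 44.2573°S, 103.7456°E: 51.5 km

T1, T3, T4, T0, T2, T5, T6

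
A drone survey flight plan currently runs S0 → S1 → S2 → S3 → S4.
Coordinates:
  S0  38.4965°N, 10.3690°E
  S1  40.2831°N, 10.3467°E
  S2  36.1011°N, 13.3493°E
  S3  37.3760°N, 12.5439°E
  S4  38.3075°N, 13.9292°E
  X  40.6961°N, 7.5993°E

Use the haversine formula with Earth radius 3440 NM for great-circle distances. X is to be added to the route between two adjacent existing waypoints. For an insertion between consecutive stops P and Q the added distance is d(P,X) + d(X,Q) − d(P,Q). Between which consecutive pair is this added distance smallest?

between S0 and S1

Added distance for inserting X between each consecutive pair:
S0–S1: 204.6 NM
S1–S2: 225.8 NM
S2–S3: 605.2 NM
S3–S4: 544.8 NM
Smallest added distance is 204.6 NM, inserting between S0 and S1.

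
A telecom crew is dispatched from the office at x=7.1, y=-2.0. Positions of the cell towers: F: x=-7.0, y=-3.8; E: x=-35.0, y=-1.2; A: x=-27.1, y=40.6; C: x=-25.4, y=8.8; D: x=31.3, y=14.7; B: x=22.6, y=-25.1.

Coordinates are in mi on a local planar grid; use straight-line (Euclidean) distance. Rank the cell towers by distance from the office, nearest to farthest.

Distances from the office:
F x=-7.0, y=-3.8: 14.2 mi
B x=22.6, y=-25.1: 27.8 mi
D x=31.3, y=14.7: 29.4 mi
C x=-25.4, y=8.8: 34.2 mi
E x=-35.0, y=-1.2: 42.1 mi
A x=-27.1, y=40.6: 54.6 mi

F, B, D, C, E, A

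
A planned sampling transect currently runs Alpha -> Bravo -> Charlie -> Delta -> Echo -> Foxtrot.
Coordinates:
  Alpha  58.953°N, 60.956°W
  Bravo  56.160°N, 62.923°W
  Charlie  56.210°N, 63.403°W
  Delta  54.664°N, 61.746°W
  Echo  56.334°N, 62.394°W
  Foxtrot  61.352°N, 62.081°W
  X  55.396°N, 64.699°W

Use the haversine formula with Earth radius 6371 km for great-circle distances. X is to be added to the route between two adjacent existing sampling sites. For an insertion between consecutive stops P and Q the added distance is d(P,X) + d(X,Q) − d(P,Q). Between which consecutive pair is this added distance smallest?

between Charlie and Delta

Added distance for inserting X between each consecutive pair:
Alpha–Bravo: 263.0 km
Bravo–Charlie: 231.1 km
Charlie–Delta: 125.3 km
Delta–Echo: 192.5 km
Echo–Foxtrot: 298.9 km
Smallest added distance is 125.3 km, inserting between Charlie and Delta.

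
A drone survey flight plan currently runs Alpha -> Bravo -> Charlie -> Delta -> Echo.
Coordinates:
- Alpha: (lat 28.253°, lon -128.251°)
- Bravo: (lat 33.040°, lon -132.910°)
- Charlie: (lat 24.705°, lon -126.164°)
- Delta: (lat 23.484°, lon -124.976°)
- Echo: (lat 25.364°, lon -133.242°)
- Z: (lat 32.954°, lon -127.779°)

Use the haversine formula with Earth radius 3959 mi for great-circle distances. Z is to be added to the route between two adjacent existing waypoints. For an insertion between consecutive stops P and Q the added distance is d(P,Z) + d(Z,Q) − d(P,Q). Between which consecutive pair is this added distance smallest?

Added distance for inserting Z between each consecutive pair:
Alpha–Bravo: 192.1 mi
Bravo–Charlie: 170.2 mi
Charlie–Delta: 1141.6 mi
Delta–Echo: 759.4 mi
Smallest added distance is 170.2 mi, inserting between Bravo and Charlie.

between Bravo and Charlie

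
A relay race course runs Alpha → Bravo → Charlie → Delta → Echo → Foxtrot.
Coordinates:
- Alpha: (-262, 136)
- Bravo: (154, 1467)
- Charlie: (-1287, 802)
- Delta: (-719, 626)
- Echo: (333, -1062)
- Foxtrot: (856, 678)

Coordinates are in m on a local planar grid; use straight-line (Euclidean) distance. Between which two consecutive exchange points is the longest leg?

Leg distances:
Alpha→Bravo: 1394.5 m
Bravo→Charlie: 1587.0 m
Charlie→Delta: 594.6 m
Delta→Echo: 1989.0 m
Echo→Foxtrot: 1816.9 m
The longest leg is Delta–Echo at 1989.0 m.

Delta–Echo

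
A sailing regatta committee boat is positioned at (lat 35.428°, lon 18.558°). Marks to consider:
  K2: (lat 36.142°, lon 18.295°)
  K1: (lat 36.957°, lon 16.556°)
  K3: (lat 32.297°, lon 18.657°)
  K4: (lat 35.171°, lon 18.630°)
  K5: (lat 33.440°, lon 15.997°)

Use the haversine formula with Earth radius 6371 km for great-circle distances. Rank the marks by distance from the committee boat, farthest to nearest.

Distances from the committee boat:
K3 (lat 32.297°, lon 18.657°): 348.3 km
K5 (lat 33.440°, lon 15.997°): 322.5 km
K1 (lat 36.957°, lon 16.556°): 247.3 km
K2 (lat 36.142°, lon 18.295°): 82.9 km
K4 (lat 35.171°, lon 18.630°): 29.3 km

K3, K5, K1, K2, K4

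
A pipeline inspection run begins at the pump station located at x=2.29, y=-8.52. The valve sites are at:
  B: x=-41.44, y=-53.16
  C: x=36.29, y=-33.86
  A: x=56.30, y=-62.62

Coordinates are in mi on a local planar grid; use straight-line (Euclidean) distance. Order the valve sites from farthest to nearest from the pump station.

A, B, C

Distances from the pump station:
A x=56.30, y=-62.62: 76.4 mi
B x=-41.44, y=-53.16: 62.5 mi
C x=36.29, y=-33.86: 42.4 mi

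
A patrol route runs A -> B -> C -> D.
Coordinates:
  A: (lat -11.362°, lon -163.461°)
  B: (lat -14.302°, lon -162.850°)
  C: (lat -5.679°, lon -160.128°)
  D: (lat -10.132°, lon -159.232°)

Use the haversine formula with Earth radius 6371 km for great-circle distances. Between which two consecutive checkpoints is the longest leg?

Leg distances:
A→B: 333.6 km
B→C: 1004.0 km
C→D: 504.9 km
The longest leg is B–C at 1004.0 km.

B–C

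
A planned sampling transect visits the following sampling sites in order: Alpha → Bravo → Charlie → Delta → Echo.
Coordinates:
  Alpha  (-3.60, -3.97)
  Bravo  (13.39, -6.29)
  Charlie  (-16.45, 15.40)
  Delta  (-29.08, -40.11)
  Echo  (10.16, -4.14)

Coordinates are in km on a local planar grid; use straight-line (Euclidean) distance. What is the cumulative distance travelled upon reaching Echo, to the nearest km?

164 km

Leg distances:
Alpha→Bravo: 17.1 km  (cumulative 17.1 km)
Bravo→Charlie: 36.9 km  (cumulative 54.0 km)
Charlie→Delta: 56.9 km  (cumulative 111.0 km)
Delta→Echo: 53.2 km  (cumulative 164.2 km)
Cumulative distance at Echo ≈ 164 km.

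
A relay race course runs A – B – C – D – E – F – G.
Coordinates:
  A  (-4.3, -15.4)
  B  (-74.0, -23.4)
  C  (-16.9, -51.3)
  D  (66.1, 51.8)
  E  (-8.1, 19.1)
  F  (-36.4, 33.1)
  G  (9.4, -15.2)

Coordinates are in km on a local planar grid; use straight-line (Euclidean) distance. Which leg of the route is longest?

Leg distances:
A→B: 70.2 km
B→C: 63.6 km
C→D: 132.4 km
D→E: 81.1 km
E→F: 31.6 km
F→G: 66.6 km
The longest leg is C–D at 132.4 km.

C–D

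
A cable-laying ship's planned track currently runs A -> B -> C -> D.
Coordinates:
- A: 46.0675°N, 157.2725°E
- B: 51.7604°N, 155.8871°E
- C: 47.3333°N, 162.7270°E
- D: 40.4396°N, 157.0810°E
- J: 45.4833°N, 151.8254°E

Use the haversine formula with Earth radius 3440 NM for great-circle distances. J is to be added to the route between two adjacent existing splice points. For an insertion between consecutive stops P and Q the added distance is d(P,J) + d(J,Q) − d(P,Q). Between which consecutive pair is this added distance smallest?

between A and B

Added distance for inserting J between each consecutive pair:
A–B: 294.3 NM
B–C: 498.0 NM
C–D: 364.7 NM
Smallest added distance is 294.3 NM, inserting between A and B.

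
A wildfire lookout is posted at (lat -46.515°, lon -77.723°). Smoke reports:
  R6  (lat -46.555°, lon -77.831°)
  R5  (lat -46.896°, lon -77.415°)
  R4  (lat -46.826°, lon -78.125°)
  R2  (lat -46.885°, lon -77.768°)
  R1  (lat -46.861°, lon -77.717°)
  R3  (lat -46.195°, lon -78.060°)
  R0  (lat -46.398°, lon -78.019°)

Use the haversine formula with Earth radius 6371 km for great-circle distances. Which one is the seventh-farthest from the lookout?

Distances from the lookout ((lat -46.515°, lon -77.723°)):
R5: 48.4 km
R4: 46.2 km
R3: 44.0 km
R2: 41.3 km
R1: 38.5 km
R0: 26.1 km
R6: 9.4 km
The seventh-farthest is R6 at 9.4 km.

R6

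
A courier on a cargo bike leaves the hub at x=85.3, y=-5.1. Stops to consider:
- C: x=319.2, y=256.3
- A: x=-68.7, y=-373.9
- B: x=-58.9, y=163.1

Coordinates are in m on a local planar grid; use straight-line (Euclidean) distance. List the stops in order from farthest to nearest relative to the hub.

Distances from the hub:
A x=-68.7, y=-373.9: 399.7 m
C x=319.2, y=256.3: 350.8 m
B x=-58.9, y=163.1: 221.6 m

A, C, B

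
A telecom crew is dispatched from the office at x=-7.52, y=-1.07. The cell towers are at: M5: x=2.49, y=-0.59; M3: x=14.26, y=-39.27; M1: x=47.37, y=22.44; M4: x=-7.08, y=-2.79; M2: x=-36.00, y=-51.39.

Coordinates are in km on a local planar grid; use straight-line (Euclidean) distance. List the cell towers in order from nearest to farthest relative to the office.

Distance from the office at x=-7.52, y=-1.07 to each:
M4 x=-7.08, y=-2.79: 1.8 km
M5 x=2.49, y=-0.59: 10.0 km
M3 x=14.26, y=-39.27: 44.0 km
M2 x=-36.00, y=-51.39: 57.8 km
M1 x=47.37, y=22.44: 59.7 km

M4, M5, M3, M2, M1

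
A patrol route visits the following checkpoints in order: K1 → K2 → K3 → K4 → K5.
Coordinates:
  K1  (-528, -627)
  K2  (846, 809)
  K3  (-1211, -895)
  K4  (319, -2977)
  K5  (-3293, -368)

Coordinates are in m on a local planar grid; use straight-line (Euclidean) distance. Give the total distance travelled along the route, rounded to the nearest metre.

11698 m

Leg distances:
K1→K2: 1987.5 m  (cumulative 1987.5 m)
K2→K3: 2671.1 m  (cumulative 4658.6 m)
K3→K4: 2583.7 m  (cumulative 7242.3 m)
K4→K5: 4455.7 m  (cumulative 11698.0 m)
Total route length ≈ 11698 m.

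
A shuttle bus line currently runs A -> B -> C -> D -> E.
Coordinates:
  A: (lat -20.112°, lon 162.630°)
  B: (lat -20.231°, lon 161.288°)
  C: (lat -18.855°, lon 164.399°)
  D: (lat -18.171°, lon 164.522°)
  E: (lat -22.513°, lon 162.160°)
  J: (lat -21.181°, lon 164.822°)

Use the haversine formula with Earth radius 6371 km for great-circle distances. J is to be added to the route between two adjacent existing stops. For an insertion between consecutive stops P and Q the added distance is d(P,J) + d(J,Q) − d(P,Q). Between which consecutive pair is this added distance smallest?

Added distance for inserting J between each consecutive pair:
A–B: 498.9 km
B–C: 284.7 km
C–D: 521.4 km
D–E: 106.3 km
Smallest added distance is 106.3 km, inserting between D and E.

between D and E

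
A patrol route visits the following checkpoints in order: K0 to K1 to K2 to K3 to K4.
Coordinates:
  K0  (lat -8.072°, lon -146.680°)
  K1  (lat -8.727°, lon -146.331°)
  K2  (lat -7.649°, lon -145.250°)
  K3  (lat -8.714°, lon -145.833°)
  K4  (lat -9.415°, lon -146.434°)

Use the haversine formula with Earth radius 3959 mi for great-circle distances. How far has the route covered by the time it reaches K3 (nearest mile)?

240 mi

Leg distances:
K0→K1: 51.2 mi  (cumulative 51.2 mi)
K1→K2: 104.9 mi  (cumulative 156.1 mi)
K2→K3: 83.7 mi  (cumulative 239.8 mi)
Cumulative distance at K3 ≈ 240 mi.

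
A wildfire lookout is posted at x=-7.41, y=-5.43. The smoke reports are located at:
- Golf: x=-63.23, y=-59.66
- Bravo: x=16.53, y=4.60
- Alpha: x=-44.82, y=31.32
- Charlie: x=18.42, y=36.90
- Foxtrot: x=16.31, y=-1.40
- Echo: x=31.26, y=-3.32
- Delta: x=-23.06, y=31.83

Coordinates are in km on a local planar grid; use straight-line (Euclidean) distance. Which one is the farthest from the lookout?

Golf

Distances from the lookout (x=-7.41, y=-5.43):
Golf: 77.8 km
Alpha: 52.4 km
Charlie: 49.6 km
Delta: 40.4 km
Echo: 38.7 km
Bravo: 26.0 km
Foxtrot: 24.1 km
The farthest is Golf at 77.8 km.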